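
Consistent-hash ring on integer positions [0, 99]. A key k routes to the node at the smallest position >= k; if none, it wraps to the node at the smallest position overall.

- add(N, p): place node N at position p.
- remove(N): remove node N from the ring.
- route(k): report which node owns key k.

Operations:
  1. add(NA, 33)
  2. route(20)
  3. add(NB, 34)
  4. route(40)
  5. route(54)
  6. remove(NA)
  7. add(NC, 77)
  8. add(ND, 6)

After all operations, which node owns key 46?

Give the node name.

Answer: NC

Derivation:
Op 1: add NA@33 -> ring=[33:NA]
Op 2: route key 20: smallest pos >= 20 is 33 -> NA
Op 3: add NB@34 -> ring=[33:NA,34:NB]
Op 4: route key 40: none >= 40, wrap to smallest pos 33 -> NA
Op 5: route key 54: none >= 54, wrap to smallest pos 33 -> NA
Op 6: remove NA -> ring=[34:NB]
Op 7: add NC@77 -> ring=[34:NB,77:NC]
Op 8: add ND@6 -> ring=[6:ND,34:NB,77:NC]
Final route key 46: smallest pos >= 46 is 77 -> NC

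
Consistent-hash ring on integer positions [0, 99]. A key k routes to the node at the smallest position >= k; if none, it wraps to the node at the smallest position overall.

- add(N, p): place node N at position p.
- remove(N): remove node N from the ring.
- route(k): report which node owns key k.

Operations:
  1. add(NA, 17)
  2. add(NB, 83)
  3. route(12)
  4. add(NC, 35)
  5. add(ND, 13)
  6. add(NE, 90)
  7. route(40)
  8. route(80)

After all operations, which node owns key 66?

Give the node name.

Op 1: add NA@17 -> ring=[17:NA]
Op 2: add NB@83 -> ring=[17:NA,83:NB]
Op 3: route key 12: smallest pos >= 12 is 17 -> NA
Op 4: add NC@35 -> ring=[17:NA,35:NC,83:NB]
Op 5: add ND@13 -> ring=[13:ND,17:NA,35:NC,83:NB]
Op 6: add NE@90 -> ring=[13:ND,17:NA,35:NC,83:NB,90:NE]
Op 7: route key 40: smallest pos >= 40 is 83 -> NB
Op 8: route key 80: smallest pos >= 80 is 83 -> NB
Final route key 66: smallest pos >= 66 is 83 -> NB

Answer: NB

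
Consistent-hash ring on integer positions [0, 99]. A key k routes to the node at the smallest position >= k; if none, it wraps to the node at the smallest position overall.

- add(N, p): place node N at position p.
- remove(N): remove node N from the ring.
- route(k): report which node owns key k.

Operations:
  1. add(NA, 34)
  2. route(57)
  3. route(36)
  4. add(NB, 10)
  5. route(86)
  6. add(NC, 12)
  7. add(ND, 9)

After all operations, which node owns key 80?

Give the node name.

Op 1: add NA@34 -> ring=[34:NA]
Op 2: route key 57: none >= 57, wrap to smallest pos 34 -> NA
Op 3: route key 36: none >= 36, wrap to smallest pos 34 -> NA
Op 4: add NB@10 -> ring=[10:NB,34:NA]
Op 5: route key 86: none >= 86, wrap to smallest pos 10 -> NB
Op 6: add NC@12 -> ring=[10:NB,12:NC,34:NA]
Op 7: add ND@9 -> ring=[9:ND,10:NB,12:NC,34:NA]
Final route key 80: none >= 80, wrap to smallest pos 9 -> ND

Answer: ND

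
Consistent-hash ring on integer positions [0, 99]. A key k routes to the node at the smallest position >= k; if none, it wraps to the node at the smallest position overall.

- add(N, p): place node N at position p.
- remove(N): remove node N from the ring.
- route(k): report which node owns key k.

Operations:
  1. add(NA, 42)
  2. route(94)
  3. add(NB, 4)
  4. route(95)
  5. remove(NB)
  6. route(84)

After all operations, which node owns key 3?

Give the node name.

Answer: NA

Derivation:
Op 1: add NA@42 -> ring=[42:NA]
Op 2: route key 94: none >= 94, wrap to smallest pos 42 -> NA
Op 3: add NB@4 -> ring=[4:NB,42:NA]
Op 4: route key 95: none >= 95, wrap to smallest pos 4 -> NB
Op 5: remove NB -> ring=[42:NA]
Op 6: route key 84: none >= 84, wrap to smallest pos 42 -> NA
Final route key 3: smallest pos >= 3 is 42 -> NA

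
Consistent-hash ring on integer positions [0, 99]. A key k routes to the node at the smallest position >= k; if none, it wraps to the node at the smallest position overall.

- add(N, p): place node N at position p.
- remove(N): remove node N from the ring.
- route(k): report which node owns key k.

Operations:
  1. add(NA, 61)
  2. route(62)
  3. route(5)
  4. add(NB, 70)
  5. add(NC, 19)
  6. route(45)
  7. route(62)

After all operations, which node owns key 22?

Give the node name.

Answer: NA

Derivation:
Op 1: add NA@61 -> ring=[61:NA]
Op 2: route key 62: none >= 62, wrap to smallest pos 61 -> NA
Op 3: route key 5: smallest pos >= 5 is 61 -> NA
Op 4: add NB@70 -> ring=[61:NA,70:NB]
Op 5: add NC@19 -> ring=[19:NC,61:NA,70:NB]
Op 6: route key 45: smallest pos >= 45 is 61 -> NA
Op 7: route key 62: smallest pos >= 62 is 70 -> NB
Final route key 22: smallest pos >= 22 is 61 -> NA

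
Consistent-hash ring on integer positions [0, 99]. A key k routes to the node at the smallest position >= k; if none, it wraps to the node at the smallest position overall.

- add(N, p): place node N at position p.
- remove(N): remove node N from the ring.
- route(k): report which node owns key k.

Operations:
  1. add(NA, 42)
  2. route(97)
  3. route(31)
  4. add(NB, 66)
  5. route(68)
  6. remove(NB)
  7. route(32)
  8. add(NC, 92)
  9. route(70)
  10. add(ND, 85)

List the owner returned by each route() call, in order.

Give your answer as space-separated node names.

Op 1: add NA@42 -> ring=[42:NA]
Op 2: route key 97: none >= 97, wrap to smallest pos 42 -> NA
Op 3: route key 31: smallest pos >= 31 is 42 -> NA
Op 4: add NB@66 -> ring=[42:NA,66:NB]
Op 5: route key 68: none >= 68, wrap to smallest pos 42 -> NA
Op 6: remove NB -> ring=[42:NA]
Op 7: route key 32: smallest pos >= 32 is 42 -> NA
Op 8: add NC@92 -> ring=[42:NA,92:NC]
Op 9: route key 70: smallest pos >= 70 is 92 -> NC
Op 10: add ND@85 -> ring=[42:NA,85:ND,92:NC]

Answer: NA NA NA NA NC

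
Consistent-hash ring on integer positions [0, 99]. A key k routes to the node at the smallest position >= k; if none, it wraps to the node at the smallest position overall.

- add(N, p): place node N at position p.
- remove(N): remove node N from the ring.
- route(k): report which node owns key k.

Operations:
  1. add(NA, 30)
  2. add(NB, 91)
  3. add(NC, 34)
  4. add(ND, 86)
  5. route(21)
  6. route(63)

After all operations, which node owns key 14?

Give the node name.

Op 1: add NA@30 -> ring=[30:NA]
Op 2: add NB@91 -> ring=[30:NA,91:NB]
Op 3: add NC@34 -> ring=[30:NA,34:NC,91:NB]
Op 4: add ND@86 -> ring=[30:NA,34:NC,86:ND,91:NB]
Op 5: route key 21: smallest pos >= 21 is 30 -> NA
Op 6: route key 63: smallest pos >= 63 is 86 -> ND
Final route key 14: smallest pos >= 14 is 30 -> NA

Answer: NA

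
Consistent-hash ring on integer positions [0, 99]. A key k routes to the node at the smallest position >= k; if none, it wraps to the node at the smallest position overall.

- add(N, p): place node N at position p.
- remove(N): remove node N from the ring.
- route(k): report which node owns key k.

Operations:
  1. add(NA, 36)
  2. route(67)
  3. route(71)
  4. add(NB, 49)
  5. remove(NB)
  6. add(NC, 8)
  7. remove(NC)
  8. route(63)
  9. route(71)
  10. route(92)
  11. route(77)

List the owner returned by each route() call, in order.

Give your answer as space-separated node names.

Answer: NA NA NA NA NA NA

Derivation:
Op 1: add NA@36 -> ring=[36:NA]
Op 2: route key 67: none >= 67, wrap to smallest pos 36 -> NA
Op 3: route key 71: none >= 71, wrap to smallest pos 36 -> NA
Op 4: add NB@49 -> ring=[36:NA,49:NB]
Op 5: remove NB -> ring=[36:NA]
Op 6: add NC@8 -> ring=[8:NC,36:NA]
Op 7: remove NC -> ring=[36:NA]
Op 8: route key 63: none >= 63, wrap to smallest pos 36 -> NA
Op 9: route key 71: none >= 71, wrap to smallest pos 36 -> NA
Op 10: route key 92: none >= 92, wrap to smallest pos 36 -> NA
Op 11: route key 77: none >= 77, wrap to smallest pos 36 -> NA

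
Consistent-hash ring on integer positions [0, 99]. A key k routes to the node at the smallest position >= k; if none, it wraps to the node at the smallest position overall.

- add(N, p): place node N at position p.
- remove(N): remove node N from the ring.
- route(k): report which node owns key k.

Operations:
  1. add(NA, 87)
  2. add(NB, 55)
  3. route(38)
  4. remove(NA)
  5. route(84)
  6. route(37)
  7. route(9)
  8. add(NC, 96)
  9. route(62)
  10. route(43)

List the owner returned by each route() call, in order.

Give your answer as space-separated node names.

Op 1: add NA@87 -> ring=[87:NA]
Op 2: add NB@55 -> ring=[55:NB,87:NA]
Op 3: route key 38: smallest pos >= 38 is 55 -> NB
Op 4: remove NA -> ring=[55:NB]
Op 5: route key 84: none >= 84, wrap to smallest pos 55 -> NB
Op 6: route key 37: smallest pos >= 37 is 55 -> NB
Op 7: route key 9: smallest pos >= 9 is 55 -> NB
Op 8: add NC@96 -> ring=[55:NB,96:NC]
Op 9: route key 62: smallest pos >= 62 is 96 -> NC
Op 10: route key 43: smallest pos >= 43 is 55 -> NB

Answer: NB NB NB NB NC NB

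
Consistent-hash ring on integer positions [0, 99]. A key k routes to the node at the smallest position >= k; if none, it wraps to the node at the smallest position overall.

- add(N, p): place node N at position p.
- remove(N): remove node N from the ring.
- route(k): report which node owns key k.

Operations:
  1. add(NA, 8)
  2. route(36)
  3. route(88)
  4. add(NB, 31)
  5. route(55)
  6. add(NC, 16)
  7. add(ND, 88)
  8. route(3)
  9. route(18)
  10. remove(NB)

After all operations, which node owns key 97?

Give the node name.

Op 1: add NA@8 -> ring=[8:NA]
Op 2: route key 36: none >= 36, wrap to smallest pos 8 -> NA
Op 3: route key 88: none >= 88, wrap to smallest pos 8 -> NA
Op 4: add NB@31 -> ring=[8:NA,31:NB]
Op 5: route key 55: none >= 55, wrap to smallest pos 8 -> NA
Op 6: add NC@16 -> ring=[8:NA,16:NC,31:NB]
Op 7: add ND@88 -> ring=[8:NA,16:NC,31:NB,88:ND]
Op 8: route key 3: smallest pos >= 3 is 8 -> NA
Op 9: route key 18: smallest pos >= 18 is 31 -> NB
Op 10: remove NB -> ring=[8:NA,16:NC,88:ND]
Final route key 97: none >= 97, wrap to smallest pos 8 -> NA

Answer: NA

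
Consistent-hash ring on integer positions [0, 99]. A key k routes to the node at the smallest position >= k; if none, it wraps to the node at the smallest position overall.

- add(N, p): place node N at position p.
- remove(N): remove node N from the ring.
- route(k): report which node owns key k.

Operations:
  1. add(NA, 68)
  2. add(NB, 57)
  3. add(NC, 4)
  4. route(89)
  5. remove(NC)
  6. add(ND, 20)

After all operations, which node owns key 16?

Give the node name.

Op 1: add NA@68 -> ring=[68:NA]
Op 2: add NB@57 -> ring=[57:NB,68:NA]
Op 3: add NC@4 -> ring=[4:NC,57:NB,68:NA]
Op 4: route key 89: none >= 89, wrap to smallest pos 4 -> NC
Op 5: remove NC -> ring=[57:NB,68:NA]
Op 6: add ND@20 -> ring=[20:ND,57:NB,68:NA]
Final route key 16: smallest pos >= 16 is 20 -> ND

Answer: ND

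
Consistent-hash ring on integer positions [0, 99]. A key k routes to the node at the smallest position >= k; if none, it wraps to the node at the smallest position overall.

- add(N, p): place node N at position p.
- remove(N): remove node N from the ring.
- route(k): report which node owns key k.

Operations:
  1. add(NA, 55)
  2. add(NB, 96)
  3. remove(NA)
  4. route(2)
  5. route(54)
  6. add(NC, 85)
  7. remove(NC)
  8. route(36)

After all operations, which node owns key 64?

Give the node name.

Op 1: add NA@55 -> ring=[55:NA]
Op 2: add NB@96 -> ring=[55:NA,96:NB]
Op 3: remove NA -> ring=[96:NB]
Op 4: route key 2: smallest pos >= 2 is 96 -> NB
Op 5: route key 54: smallest pos >= 54 is 96 -> NB
Op 6: add NC@85 -> ring=[85:NC,96:NB]
Op 7: remove NC -> ring=[96:NB]
Op 8: route key 36: smallest pos >= 36 is 96 -> NB
Final route key 64: smallest pos >= 64 is 96 -> NB

Answer: NB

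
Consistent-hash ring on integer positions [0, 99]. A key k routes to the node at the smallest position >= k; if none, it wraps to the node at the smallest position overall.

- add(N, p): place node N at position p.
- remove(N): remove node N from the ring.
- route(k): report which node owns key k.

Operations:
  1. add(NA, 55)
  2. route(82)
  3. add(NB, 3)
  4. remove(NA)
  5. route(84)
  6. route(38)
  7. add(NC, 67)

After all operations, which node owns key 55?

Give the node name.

Answer: NC

Derivation:
Op 1: add NA@55 -> ring=[55:NA]
Op 2: route key 82: none >= 82, wrap to smallest pos 55 -> NA
Op 3: add NB@3 -> ring=[3:NB,55:NA]
Op 4: remove NA -> ring=[3:NB]
Op 5: route key 84: none >= 84, wrap to smallest pos 3 -> NB
Op 6: route key 38: none >= 38, wrap to smallest pos 3 -> NB
Op 7: add NC@67 -> ring=[3:NB,67:NC]
Final route key 55: smallest pos >= 55 is 67 -> NC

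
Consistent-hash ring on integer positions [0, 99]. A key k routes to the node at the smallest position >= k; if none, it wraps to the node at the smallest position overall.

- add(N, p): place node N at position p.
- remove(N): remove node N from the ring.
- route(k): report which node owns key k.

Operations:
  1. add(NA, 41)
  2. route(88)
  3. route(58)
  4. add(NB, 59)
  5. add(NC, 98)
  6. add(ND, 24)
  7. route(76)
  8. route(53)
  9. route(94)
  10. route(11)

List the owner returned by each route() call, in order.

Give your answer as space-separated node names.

Answer: NA NA NC NB NC ND

Derivation:
Op 1: add NA@41 -> ring=[41:NA]
Op 2: route key 88: none >= 88, wrap to smallest pos 41 -> NA
Op 3: route key 58: none >= 58, wrap to smallest pos 41 -> NA
Op 4: add NB@59 -> ring=[41:NA,59:NB]
Op 5: add NC@98 -> ring=[41:NA,59:NB,98:NC]
Op 6: add ND@24 -> ring=[24:ND,41:NA,59:NB,98:NC]
Op 7: route key 76: smallest pos >= 76 is 98 -> NC
Op 8: route key 53: smallest pos >= 53 is 59 -> NB
Op 9: route key 94: smallest pos >= 94 is 98 -> NC
Op 10: route key 11: smallest pos >= 11 is 24 -> ND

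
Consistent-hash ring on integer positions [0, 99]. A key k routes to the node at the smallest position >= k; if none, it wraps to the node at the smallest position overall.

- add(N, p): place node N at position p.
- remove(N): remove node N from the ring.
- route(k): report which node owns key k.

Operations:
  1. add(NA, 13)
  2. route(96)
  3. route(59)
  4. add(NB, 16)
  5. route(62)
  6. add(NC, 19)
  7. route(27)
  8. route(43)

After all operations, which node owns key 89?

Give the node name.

Op 1: add NA@13 -> ring=[13:NA]
Op 2: route key 96: none >= 96, wrap to smallest pos 13 -> NA
Op 3: route key 59: none >= 59, wrap to smallest pos 13 -> NA
Op 4: add NB@16 -> ring=[13:NA,16:NB]
Op 5: route key 62: none >= 62, wrap to smallest pos 13 -> NA
Op 6: add NC@19 -> ring=[13:NA,16:NB,19:NC]
Op 7: route key 27: none >= 27, wrap to smallest pos 13 -> NA
Op 8: route key 43: none >= 43, wrap to smallest pos 13 -> NA
Final route key 89: none >= 89, wrap to smallest pos 13 -> NA

Answer: NA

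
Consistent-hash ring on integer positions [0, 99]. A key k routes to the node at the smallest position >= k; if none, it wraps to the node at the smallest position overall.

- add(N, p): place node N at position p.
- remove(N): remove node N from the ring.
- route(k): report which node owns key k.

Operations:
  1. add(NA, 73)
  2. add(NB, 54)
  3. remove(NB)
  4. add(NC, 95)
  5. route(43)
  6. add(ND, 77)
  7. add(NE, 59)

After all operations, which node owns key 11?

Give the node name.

Answer: NE

Derivation:
Op 1: add NA@73 -> ring=[73:NA]
Op 2: add NB@54 -> ring=[54:NB,73:NA]
Op 3: remove NB -> ring=[73:NA]
Op 4: add NC@95 -> ring=[73:NA,95:NC]
Op 5: route key 43: smallest pos >= 43 is 73 -> NA
Op 6: add ND@77 -> ring=[73:NA,77:ND,95:NC]
Op 7: add NE@59 -> ring=[59:NE,73:NA,77:ND,95:NC]
Final route key 11: smallest pos >= 11 is 59 -> NE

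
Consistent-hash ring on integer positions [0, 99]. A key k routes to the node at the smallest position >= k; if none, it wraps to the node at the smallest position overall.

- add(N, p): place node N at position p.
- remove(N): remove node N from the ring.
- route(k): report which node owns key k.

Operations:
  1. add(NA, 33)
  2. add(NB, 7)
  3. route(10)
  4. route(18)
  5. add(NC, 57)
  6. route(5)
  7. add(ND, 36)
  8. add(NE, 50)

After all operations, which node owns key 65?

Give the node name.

Answer: NB

Derivation:
Op 1: add NA@33 -> ring=[33:NA]
Op 2: add NB@7 -> ring=[7:NB,33:NA]
Op 3: route key 10: smallest pos >= 10 is 33 -> NA
Op 4: route key 18: smallest pos >= 18 is 33 -> NA
Op 5: add NC@57 -> ring=[7:NB,33:NA,57:NC]
Op 6: route key 5: smallest pos >= 5 is 7 -> NB
Op 7: add ND@36 -> ring=[7:NB,33:NA,36:ND,57:NC]
Op 8: add NE@50 -> ring=[7:NB,33:NA,36:ND,50:NE,57:NC]
Final route key 65: none >= 65, wrap to smallest pos 7 -> NB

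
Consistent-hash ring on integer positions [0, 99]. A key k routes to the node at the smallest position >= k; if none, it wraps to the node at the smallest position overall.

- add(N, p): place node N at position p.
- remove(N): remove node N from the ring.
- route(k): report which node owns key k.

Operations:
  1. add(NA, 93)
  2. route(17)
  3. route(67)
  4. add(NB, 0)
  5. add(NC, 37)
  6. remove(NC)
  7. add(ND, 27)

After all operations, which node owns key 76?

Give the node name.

Op 1: add NA@93 -> ring=[93:NA]
Op 2: route key 17: smallest pos >= 17 is 93 -> NA
Op 3: route key 67: smallest pos >= 67 is 93 -> NA
Op 4: add NB@0 -> ring=[0:NB,93:NA]
Op 5: add NC@37 -> ring=[0:NB,37:NC,93:NA]
Op 6: remove NC -> ring=[0:NB,93:NA]
Op 7: add ND@27 -> ring=[0:NB,27:ND,93:NA]
Final route key 76: smallest pos >= 76 is 93 -> NA

Answer: NA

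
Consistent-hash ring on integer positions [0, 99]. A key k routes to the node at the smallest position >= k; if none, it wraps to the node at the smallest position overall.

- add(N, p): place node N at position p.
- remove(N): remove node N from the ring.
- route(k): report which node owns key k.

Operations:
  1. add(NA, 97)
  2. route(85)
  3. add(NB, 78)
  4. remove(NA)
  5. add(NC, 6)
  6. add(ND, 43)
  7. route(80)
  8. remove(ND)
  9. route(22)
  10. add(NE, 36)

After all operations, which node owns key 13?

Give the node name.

Answer: NE

Derivation:
Op 1: add NA@97 -> ring=[97:NA]
Op 2: route key 85: smallest pos >= 85 is 97 -> NA
Op 3: add NB@78 -> ring=[78:NB,97:NA]
Op 4: remove NA -> ring=[78:NB]
Op 5: add NC@6 -> ring=[6:NC,78:NB]
Op 6: add ND@43 -> ring=[6:NC,43:ND,78:NB]
Op 7: route key 80: none >= 80, wrap to smallest pos 6 -> NC
Op 8: remove ND -> ring=[6:NC,78:NB]
Op 9: route key 22: smallest pos >= 22 is 78 -> NB
Op 10: add NE@36 -> ring=[6:NC,36:NE,78:NB]
Final route key 13: smallest pos >= 13 is 36 -> NE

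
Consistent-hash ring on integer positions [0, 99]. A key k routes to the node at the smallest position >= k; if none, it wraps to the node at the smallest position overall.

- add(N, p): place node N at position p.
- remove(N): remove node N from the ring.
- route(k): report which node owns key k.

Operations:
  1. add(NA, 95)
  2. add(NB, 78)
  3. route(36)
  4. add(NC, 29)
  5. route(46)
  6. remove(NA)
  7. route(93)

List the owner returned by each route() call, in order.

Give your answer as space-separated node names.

Op 1: add NA@95 -> ring=[95:NA]
Op 2: add NB@78 -> ring=[78:NB,95:NA]
Op 3: route key 36: smallest pos >= 36 is 78 -> NB
Op 4: add NC@29 -> ring=[29:NC,78:NB,95:NA]
Op 5: route key 46: smallest pos >= 46 is 78 -> NB
Op 6: remove NA -> ring=[29:NC,78:NB]
Op 7: route key 93: none >= 93, wrap to smallest pos 29 -> NC

Answer: NB NB NC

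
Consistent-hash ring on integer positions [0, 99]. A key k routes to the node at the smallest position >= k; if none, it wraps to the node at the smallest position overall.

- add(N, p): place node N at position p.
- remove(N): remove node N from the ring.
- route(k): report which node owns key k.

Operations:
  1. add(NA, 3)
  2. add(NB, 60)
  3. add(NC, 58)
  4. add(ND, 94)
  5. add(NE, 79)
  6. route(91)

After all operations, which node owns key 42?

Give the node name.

Answer: NC

Derivation:
Op 1: add NA@3 -> ring=[3:NA]
Op 2: add NB@60 -> ring=[3:NA,60:NB]
Op 3: add NC@58 -> ring=[3:NA,58:NC,60:NB]
Op 4: add ND@94 -> ring=[3:NA,58:NC,60:NB,94:ND]
Op 5: add NE@79 -> ring=[3:NA,58:NC,60:NB,79:NE,94:ND]
Op 6: route key 91: smallest pos >= 91 is 94 -> ND
Final route key 42: smallest pos >= 42 is 58 -> NC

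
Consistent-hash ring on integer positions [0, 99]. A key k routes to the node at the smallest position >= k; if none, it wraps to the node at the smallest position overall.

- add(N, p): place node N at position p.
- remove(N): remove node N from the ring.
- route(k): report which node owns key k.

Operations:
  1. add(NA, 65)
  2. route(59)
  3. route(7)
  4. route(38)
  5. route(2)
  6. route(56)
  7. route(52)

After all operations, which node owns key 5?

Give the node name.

Answer: NA

Derivation:
Op 1: add NA@65 -> ring=[65:NA]
Op 2: route key 59: smallest pos >= 59 is 65 -> NA
Op 3: route key 7: smallest pos >= 7 is 65 -> NA
Op 4: route key 38: smallest pos >= 38 is 65 -> NA
Op 5: route key 2: smallest pos >= 2 is 65 -> NA
Op 6: route key 56: smallest pos >= 56 is 65 -> NA
Op 7: route key 52: smallest pos >= 52 is 65 -> NA
Final route key 5: smallest pos >= 5 is 65 -> NA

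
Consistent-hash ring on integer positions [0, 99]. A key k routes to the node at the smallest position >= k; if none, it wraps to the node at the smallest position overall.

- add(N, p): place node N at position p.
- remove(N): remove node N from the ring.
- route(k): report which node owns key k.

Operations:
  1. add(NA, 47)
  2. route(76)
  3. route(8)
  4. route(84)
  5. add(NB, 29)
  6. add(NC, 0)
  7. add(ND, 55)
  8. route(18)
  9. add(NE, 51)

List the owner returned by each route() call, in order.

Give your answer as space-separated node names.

Answer: NA NA NA NB

Derivation:
Op 1: add NA@47 -> ring=[47:NA]
Op 2: route key 76: none >= 76, wrap to smallest pos 47 -> NA
Op 3: route key 8: smallest pos >= 8 is 47 -> NA
Op 4: route key 84: none >= 84, wrap to smallest pos 47 -> NA
Op 5: add NB@29 -> ring=[29:NB,47:NA]
Op 6: add NC@0 -> ring=[0:NC,29:NB,47:NA]
Op 7: add ND@55 -> ring=[0:NC,29:NB,47:NA,55:ND]
Op 8: route key 18: smallest pos >= 18 is 29 -> NB
Op 9: add NE@51 -> ring=[0:NC,29:NB,47:NA,51:NE,55:ND]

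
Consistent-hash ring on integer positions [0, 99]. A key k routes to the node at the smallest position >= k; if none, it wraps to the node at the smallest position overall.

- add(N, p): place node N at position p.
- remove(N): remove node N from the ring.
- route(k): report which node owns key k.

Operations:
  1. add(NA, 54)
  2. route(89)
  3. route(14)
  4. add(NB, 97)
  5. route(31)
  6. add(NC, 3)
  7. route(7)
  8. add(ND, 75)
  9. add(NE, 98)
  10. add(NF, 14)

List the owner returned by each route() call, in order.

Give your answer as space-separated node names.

Answer: NA NA NA NA

Derivation:
Op 1: add NA@54 -> ring=[54:NA]
Op 2: route key 89: none >= 89, wrap to smallest pos 54 -> NA
Op 3: route key 14: smallest pos >= 14 is 54 -> NA
Op 4: add NB@97 -> ring=[54:NA,97:NB]
Op 5: route key 31: smallest pos >= 31 is 54 -> NA
Op 6: add NC@3 -> ring=[3:NC,54:NA,97:NB]
Op 7: route key 7: smallest pos >= 7 is 54 -> NA
Op 8: add ND@75 -> ring=[3:NC,54:NA,75:ND,97:NB]
Op 9: add NE@98 -> ring=[3:NC,54:NA,75:ND,97:NB,98:NE]
Op 10: add NF@14 -> ring=[3:NC,14:NF,54:NA,75:ND,97:NB,98:NE]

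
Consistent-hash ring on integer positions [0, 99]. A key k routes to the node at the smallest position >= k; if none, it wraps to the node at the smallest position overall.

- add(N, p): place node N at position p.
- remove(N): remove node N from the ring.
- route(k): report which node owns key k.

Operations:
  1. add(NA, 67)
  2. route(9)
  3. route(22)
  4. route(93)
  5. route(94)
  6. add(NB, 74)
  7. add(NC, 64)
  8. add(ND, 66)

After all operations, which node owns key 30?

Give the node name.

Op 1: add NA@67 -> ring=[67:NA]
Op 2: route key 9: smallest pos >= 9 is 67 -> NA
Op 3: route key 22: smallest pos >= 22 is 67 -> NA
Op 4: route key 93: none >= 93, wrap to smallest pos 67 -> NA
Op 5: route key 94: none >= 94, wrap to smallest pos 67 -> NA
Op 6: add NB@74 -> ring=[67:NA,74:NB]
Op 7: add NC@64 -> ring=[64:NC,67:NA,74:NB]
Op 8: add ND@66 -> ring=[64:NC,66:ND,67:NA,74:NB]
Final route key 30: smallest pos >= 30 is 64 -> NC

Answer: NC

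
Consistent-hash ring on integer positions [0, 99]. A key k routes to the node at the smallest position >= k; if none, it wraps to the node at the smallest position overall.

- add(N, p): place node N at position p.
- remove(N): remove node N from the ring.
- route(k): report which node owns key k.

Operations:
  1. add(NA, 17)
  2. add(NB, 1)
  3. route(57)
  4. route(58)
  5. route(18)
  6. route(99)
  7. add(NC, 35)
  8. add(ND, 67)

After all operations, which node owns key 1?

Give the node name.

Op 1: add NA@17 -> ring=[17:NA]
Op 2: add NB@1 -> ring=[1:NB,17:NA]
Op 3: route key 57: none >= 57, wrap to smallest pos 1 -> NB
Op 4: route key 58: none >= 58, wrap to smallest pos 1 -> NB
Op 5: route key 18: none >= 18, wrap to smallest pos 1 -> NB
Op 6: route key 99: none >= 99, wrap to smallest pos 1 -> NB
Op 7: add NC@35 -> ring=[1:NB,17:NA,35:NC]
Op 8: add ND@67 -> ring=[1:NB,17:NA,35:NC,67:ND]
Final route key 1: smallest pos >= 1 is 1 -> NB

Answer: NB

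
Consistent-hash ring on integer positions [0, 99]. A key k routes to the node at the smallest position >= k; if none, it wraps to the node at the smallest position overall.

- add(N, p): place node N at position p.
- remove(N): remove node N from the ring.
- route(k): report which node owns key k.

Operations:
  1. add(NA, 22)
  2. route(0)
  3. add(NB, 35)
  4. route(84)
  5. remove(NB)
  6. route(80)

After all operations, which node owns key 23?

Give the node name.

Op 1: add NA@22 -> ring=[22:NA]
Op 2: route key 0: smallest pos >= 0 is 22 -> NA
Op 3: add NB@35 -> ring=[22:NA,35:NB]
Op 4: route key 84: none >= 84, wrap to smallest pos 22 -> NA
Op 5: remove NB -> ring=[22:NA]
Op 6: route key 80: none >= 80, wrap to smallest pos 22 -> NA
Final route key 23: none >= 23, wrap to smallest pos 22 -> NA

Answer: NA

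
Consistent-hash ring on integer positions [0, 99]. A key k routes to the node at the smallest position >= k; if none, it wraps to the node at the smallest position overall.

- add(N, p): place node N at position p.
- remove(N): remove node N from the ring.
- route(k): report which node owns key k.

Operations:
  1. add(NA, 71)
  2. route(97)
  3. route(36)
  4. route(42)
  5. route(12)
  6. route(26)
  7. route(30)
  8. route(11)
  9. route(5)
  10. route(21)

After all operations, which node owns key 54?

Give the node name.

Op 1: add NA@71 -> ring=[71:NA]
Op 2: route key 97: none >= 97, wrap to smallest pos 71 -> NA
Op 3: route key 36: smallest pos >= 36 is 71 -> NA
Op 4: route key 42: smallest pos >= 42 is 71 -> NA
Op 5: route key 12: smallest pos >= 12 is 71 -> NA
Op 6: route key 26: smallest pos >= 26 is 71 -> NA
Op 7: route key 30: smallest pos >= 30 is 71 -> NA
Op 8: route key 11: smallest pos >= 11 is 71 -> NA
Op 9: route key 5: smallest pos >= 5 is 71 -> NA
Op 10: route key 21: smallest pos >= 21 is 71 -> NA
Final route key 54: smallest pos >= 54 is 71 -> NA

Answer: NA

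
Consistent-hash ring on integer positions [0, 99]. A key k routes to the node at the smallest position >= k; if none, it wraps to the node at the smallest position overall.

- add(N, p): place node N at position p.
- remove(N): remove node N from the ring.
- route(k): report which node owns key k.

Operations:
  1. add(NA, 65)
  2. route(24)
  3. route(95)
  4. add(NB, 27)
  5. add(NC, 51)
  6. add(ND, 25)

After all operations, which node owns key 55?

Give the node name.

Answer: NA

Derivation:
Op 1: add NA@65 -> ring=[65:NA]
Op 2: route key 24: smallest pos >= 24 is 65 -> NA
Op 3: route key 95: none >= 95, wrap to smallest pos 65 -> NA
Op 4: add NB@27 -> ring=[27:NB,65:NA]
Op 5: add NC@51 -> ring=[27:NB,51:NC,65:NA]
Op 6: add ND@25 -> ring=[25:ND,27:NB,51:NC,65:NA]
Final route key 55: smallest pos >= 55 is 65 -> NA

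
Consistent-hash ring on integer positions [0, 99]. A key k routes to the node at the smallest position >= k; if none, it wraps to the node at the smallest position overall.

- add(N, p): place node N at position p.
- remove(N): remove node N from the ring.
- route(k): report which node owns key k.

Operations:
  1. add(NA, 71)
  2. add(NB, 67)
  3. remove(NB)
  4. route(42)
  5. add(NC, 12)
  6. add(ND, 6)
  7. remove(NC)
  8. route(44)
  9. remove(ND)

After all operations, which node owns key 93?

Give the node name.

Answer: NA

Derivation:
Op 1: add NA@71 -> ring=[71:NA]
Op 2: add NB@67 -> ring=[67:NB,71:NA]
Op 3: remove NB -> ring=[71:NA]
Op 4: route key 42: smallest pos >= 42 is 71 -> NA
Op 5: add NC@12 -> ring=[12:NC,71:NA]
Op 6: add ND@6 -> ring=[6:ND,12:NC,71:NA]
Op 7: remove NC -> ring=[6:ND,71:NA]
Op 8: route key 44: smallest pos >= 44 is 71 -> NA
Op 9: remove ND -> ring=[71:NA]
Final route key 93: none >= 93, wrap to smallest pos 71 -> NA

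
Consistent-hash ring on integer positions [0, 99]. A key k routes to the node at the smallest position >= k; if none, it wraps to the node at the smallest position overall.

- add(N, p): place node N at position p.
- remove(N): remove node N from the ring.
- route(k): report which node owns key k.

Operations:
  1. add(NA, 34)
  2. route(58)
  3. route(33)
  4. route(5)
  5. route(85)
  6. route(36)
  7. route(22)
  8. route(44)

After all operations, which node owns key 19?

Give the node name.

Op 1: add NA@34 -> ring=[34:NA]
Op 2: route key 58: none >= 58, wrap to smallest pos 34 -> NA
Op 3: route key 33: smallest pos >= 33 is 34 -> NA
Op 4: route key 5: smallest pos >= 5 is 34 -> NA
Op 5: route key 85: none >= 85, wrap to smallest pos 34 -> NA
Op 6: route key 36: none >= 36, wrap to smallest pos 34 -> NA
Op 7: route key 22: smallest pos >= 22 is 34 -> NA
Op 8: route key 44: none >= 44, wrap to smallest pos 34 -> NA
Final route key 19: smallest pos >= 19 is 34 -> NA

Answer: NA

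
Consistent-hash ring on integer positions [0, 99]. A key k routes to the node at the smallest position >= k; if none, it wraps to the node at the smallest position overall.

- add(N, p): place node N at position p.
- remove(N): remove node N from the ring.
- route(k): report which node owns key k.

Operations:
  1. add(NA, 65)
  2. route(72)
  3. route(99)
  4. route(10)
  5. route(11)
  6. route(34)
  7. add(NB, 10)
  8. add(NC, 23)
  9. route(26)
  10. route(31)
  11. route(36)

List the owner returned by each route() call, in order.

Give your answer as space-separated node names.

Answer: NA NA NA NA NA NA NA NA

Derivation:
Op 1: add NA@65 -> ring=[65:NA]
Op 2: route key 72: none >= 72, wrap to smallest pos 65 -> NA
Op 3: route key 99: none >= 99, wrap to smallest pos 65 -> NA
Op 4: route key 10: smallest pos >= 10 is 65 -> NA
Op 5: route key 11: smallest pos >= 11 is 65 -> NA
Op 6: route key 34: smallest pos >= 34 is 65 -> NA
Op 7: add NB@10 -> ring=[10:NB,65:NA]
Op 8: add NC@23 -> ring=[10:NB,23:NC,65:NA]
Op 9: route key 26: smallest pos >= 26 is 65 -> NA
Op 10: route key 31: smallest pos >= 31 is 65 -> NA
Op 11: route key 36: smallest pos >= 36 is 65 -> NA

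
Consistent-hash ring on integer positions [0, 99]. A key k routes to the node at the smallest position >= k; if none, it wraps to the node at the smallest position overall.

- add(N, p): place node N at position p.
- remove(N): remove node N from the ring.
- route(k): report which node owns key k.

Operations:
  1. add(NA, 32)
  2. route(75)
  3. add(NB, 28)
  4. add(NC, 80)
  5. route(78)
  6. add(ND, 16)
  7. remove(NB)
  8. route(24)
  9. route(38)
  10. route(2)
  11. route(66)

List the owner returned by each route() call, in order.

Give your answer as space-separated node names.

Answer: NA NC NA NC ND NC

Derivation:
Op 1: add NA@32 -> ring=[32:NA]
Op 2: route key 75: none >= 75, wrap to smallest pos 32 -> NA
Op 3: add NB@28 -> ring=[28:NB,32:NA]
Op 4: add NC@80 -> ring=[28:NB,32:NA,80:NC]
Op 5: route key 78: smallest pos >= 78 is 80 -> NC
Op 6: add ND@16 -> ring=[16:ND,28:NB,32:NA,80:NC]
Op 7: remove NB -> ring=[16:ND,32:NA,80:NC]
Op 8: route key 24: smallest pos >= 24 is 32 -> NA
Op 9: route key 38: smallest pos >= 38 is 80 -> NC
Op 10: route key 2: smallest pos >= 2 is 16 -> ND
Op 11: route key 66: smallest pos >= 66 is 80 -> NC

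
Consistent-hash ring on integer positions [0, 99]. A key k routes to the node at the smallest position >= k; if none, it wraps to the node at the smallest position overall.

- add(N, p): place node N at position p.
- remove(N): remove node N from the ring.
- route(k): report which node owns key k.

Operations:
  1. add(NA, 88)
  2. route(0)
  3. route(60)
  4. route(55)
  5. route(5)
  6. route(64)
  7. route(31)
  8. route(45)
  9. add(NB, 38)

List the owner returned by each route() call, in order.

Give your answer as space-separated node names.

Answer: NA NA NA NA NA NA NA

Derivation:
Op 1: add NA@88 -> ring=[88:NA]
Op 2: route key 0: smallest pos >= 0 is 88 -> NA
Op 3: route key 60: smallest pos >= 60 is 88 -> NA
Op 4: route key 55: smallest pos >= 55 is 88 -> NA
Op 5: route key 5: smallest pos >= 5 is 88 -> NA
Op 6: route key 64: smallest pos >= 64 is 88 -> NA
Op 7: route key 31: smallest pos >= 31 is 88 -> NA
Op 8: route key 45: smallest pos >= 45 is 88 -> NA
Op 9: add NB@38 -> ring=[38:NB,88:NA]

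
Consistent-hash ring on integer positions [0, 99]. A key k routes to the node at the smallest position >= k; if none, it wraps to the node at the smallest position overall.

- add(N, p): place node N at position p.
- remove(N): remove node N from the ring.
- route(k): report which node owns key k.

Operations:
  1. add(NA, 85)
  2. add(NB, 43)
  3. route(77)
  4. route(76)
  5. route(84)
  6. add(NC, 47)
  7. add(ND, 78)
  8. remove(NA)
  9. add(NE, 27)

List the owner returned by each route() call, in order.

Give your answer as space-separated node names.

Op 1: add NA@85 -> ring=[85:NA]
Op 2: add NB@43 -> ring=[43:NB,85:NA]
Op 3: route key 77: smallest pos >= 77 is 85 -> NA
Op 4: route key 76: smallest pos >= 76 is 85 -> NA
Op 5: route key 84: smallest pos >= 84 is 85 -> NA
Op 6: add NC@47 -> ring=[43:NB,47:NC,85:NA]
Op 7: add ND@78 -> ring=[43:NB,47:NC,78:ND,85:NA]
Op 8: remove NA -> ring=[43:NB,47:NC,78:ND]
Op 9: add NE@27 -> ring=[27:NE,43:NB,47:NC,78:ND]

Answer: NA NA NA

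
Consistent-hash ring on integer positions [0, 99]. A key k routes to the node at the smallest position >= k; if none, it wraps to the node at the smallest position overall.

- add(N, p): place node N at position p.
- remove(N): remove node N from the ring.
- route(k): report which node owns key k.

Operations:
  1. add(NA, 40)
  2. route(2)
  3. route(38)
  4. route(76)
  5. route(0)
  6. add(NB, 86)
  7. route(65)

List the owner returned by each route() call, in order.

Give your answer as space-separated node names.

Op 1: add NA@40 -> ring=[40:NA]
Op 2: route key 2: smallest pos >= 2 is 40 -> NA
Op 3: route key 38: smallest pos >= 38 is 40 -> NA
Op 4: route key 76: none >= 76, wrap to smallest pos 40 -> NA
Op 5: route key 0: smallest pos >= 0 is 40 -> NA
Op 6: add NB@86 -> ring=[40:NA,86:NB]
Op 7: route key 65: smallest pos >= 65 is 86 -> NB

Answer: NA NA NA NA NB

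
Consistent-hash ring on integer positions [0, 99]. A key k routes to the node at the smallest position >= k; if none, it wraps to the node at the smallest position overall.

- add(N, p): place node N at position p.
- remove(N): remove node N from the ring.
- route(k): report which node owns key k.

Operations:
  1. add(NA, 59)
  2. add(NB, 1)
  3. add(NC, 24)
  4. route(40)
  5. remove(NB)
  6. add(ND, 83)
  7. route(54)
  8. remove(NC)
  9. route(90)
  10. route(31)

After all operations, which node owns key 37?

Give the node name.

Op 1: add NA@59 -> ring=[59:NA]
Op 2: add NB@1 -> ring=[1:NB,59:NA]
Op 3: add NC@24 -> ring=[1:NB,24:NC,59:NA]
Op 4: route key 40: smallest pos >= 40 is 59 -> NA
Op 5: remove NB -> ring=[24:NC,59:NA]
Op 6: add ND@83 -> ring=[24:NC,59:NA,83:ND]
Op 7: route key 54: smallest pos >= 54 is 59 -> NA
Op 8: remove NC -> ring=[59:NA,83:ND]
Op 9: route key 90: none >= 90, wrap to smallest pos 59 -> NA
Op 10: route key 31: smallest pos >= 31 is 59 -> NA
Final route key 37: smallest pos >= 37 is 59 -> NA

Answer: NA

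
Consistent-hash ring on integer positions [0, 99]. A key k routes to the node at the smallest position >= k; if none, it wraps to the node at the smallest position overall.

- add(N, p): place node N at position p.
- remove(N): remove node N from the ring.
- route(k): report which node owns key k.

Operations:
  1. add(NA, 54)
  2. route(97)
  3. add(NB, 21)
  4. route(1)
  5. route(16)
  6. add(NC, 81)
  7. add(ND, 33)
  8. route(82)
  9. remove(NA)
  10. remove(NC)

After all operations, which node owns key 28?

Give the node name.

Op 1: add NA@54 -> ring=[54:NA]
Op 2: route key 97: none >= 97, wrap to smallest pos 54 -> NA
Op 3: add NB@21 -> ring=[21:NB,54:NA]
Op 4: route key 1: smallest pos >= 1 is 21 -> NB
Op 5: route key 16: smallest pos >= 16 is 21 -> NB
Op 6: add NC@81 -> ring=[21:NB,54:NA,81:NC]
Op 7: add ND@33 -> ring=[21:NB,33:ND,54:NA,81:NC]
Op 8: route key 82: none >= 82, wrap to smallest pos 21 -> NB
Op 9: remove NA -> ring=[21:NB,33:ND,81:NC]
Op 10: remove NC -> ring=[21:NB,33:ND]
Final route key 28: smallest pos >= 28 is 33 -> ND

Answer: ND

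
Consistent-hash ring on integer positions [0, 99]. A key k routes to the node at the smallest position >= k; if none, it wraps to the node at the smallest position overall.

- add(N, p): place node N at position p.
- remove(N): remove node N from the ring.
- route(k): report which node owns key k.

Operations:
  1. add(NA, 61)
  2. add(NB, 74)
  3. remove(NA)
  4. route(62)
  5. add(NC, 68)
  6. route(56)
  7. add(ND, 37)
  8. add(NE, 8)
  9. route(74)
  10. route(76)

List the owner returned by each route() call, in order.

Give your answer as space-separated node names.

Answer: NB NC NB NE

Derivation:
Op 1: add NA@61 -> ring=[61:NA]
Op 2: add NB@74 -> ring=[61:NA,74:NB]
Op 3: remove NA -> ring=[74:NB]
Op 4: route key 62: smallest pos >= 62 is 74 -> NB
Op 5: add NC@68 -> ring=[68:NC,74:NB]
Op 6: route key 56: smallest pos >= 56 is 68 -> NC
Op 7: add ND@37 -> ring=[37:ND,68:NC,74:NB]
Op 8: add NE@8 -> ring=[8:NE,37:ND,68:NC,74:NB]
Op 9: route key 74: smallest pos >= 74 is 74 -> NB
Op 10: route key 76: none >= 76, wrap to smallest pos 8 -> NE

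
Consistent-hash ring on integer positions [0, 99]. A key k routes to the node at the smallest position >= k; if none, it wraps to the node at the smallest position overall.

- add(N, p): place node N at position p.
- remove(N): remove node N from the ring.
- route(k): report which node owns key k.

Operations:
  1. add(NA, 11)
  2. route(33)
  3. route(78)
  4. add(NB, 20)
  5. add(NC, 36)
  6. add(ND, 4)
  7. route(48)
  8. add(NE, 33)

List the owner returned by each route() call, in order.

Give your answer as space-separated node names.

Answer: NA NA ND

Derivation:
Op 1: add NA@11 -> ring=[11:NA]
Op 2: route key 33: none >= 33, wrap to smallest pos 11 -> NA
Op 3: route key 78: none >= 78, wrap to smallest pos 11 -> NA
Op 4: add NB@20 -> ring=[11:NA,20:NB]
Op 5: add NC@36 -> ring=[11:NA,20:NB,36:NC]
Op 6: add ND@4 -> ring=[4:ND,11:NA,20:NB,36:NC]
Op 7: route key 48: none >= 48, wrap to smallest pos 4 -> ND
Op 8: add NE@33 -> ring=[4:ND,11:NA,20:NB,33:NE,36:NC]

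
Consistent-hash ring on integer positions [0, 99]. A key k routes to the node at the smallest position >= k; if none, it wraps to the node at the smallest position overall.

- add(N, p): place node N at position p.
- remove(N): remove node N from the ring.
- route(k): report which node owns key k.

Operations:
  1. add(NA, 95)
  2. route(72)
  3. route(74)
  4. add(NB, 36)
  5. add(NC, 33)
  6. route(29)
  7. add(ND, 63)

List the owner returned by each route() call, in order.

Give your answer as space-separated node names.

Answer: NA NA NC

Derivation:
Op 1: add NA@95 -> ring=[95:NA]
Op 2: route key 72: smallest pos >= 72 is 95 -> NA
Op 3: route key 74: smallest pos >= 74 is 95 -> NA
Op 4: add NB@36 -> ring=[36:NB,95:NA]
Op 5: add NC@33 -> ring=[33:NC,36:NB,95:NA]
Op 6: route key 29: smallest pos >= 29 is 33 -> NC
Op 7: add ND@63 -> ring=[33:NC,36:NB,63:ND,95:NA]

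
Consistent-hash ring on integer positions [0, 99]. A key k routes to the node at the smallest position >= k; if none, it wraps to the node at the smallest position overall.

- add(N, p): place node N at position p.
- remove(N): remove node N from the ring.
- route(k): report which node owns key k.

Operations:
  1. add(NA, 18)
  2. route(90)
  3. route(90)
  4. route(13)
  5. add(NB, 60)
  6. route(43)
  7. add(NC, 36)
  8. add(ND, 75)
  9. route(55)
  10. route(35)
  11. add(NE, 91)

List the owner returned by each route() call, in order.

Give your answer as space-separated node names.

Op 1: add NA@18 -> ring=[18:NA]
Op 2: route key 90: none >= 90, wrap to smallest pos 18 -> NA
Op 3: route key 90: none >= 90, wrap to smallest pos 18 -> NA
Op 4: route key 13: smallest pos >= 13 is 18 -> NA
Op 5: add NB@60 -> ring=[18:NA,60:NB]
Op 6: route key 43: smallest pos >= 43 is 60 -> NB
Op 7: add NC@36 -> ring=[18:NA,36:NC,60:NB]
Op 8: add ND@75 -> ring=[18:NA,36:NC,60:NB,75:ND]
Op 9: route key 55: smallest pos >= 55 is 60 -> NB
Op 10: route key 35: smallest pos >= 35 is 36 -> NC
Op 11: add NE@91 -> ring=[18:NA,36:NC,60:NB,75:ND,91:NE]

Answer: NA NA NA NB NB NC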